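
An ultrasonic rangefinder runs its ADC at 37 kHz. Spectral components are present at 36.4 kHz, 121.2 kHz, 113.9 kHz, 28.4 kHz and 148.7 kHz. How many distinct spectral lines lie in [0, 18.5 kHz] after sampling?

fs/2 = 18.5 kHz.
36.4 kHz > fs/2 = 18.5 kHz, folds to fs − 36.4 kHz = 0.6 kHz.
121.2 kHz mod fs = 10.2 kHz.
10.2 kHz ≤ fs/2 = 18.5 kHz, appears at 10.2 kHz.
113.9 kHz mod fs = 2.9 kHz.
2.9 kHz ≤ fs/2 = 18.5 kHz, appears at 2.9 kHz.
28.4 kHz > fs/2 = 18.5 kHz, folds to fs − 28.4 kHz = 8.6 kHz.
148.7 kHz mod fs = 0.7 kHz.
0.7 kHz ≤ fs/2 = 18.5 kHz, appears at 0.7 kHz.
Distinct values: {0.6 kHz, 0.7 kHz, 2.9 kHz, 8.6 kHz, 10.2 kHz} → 5.

5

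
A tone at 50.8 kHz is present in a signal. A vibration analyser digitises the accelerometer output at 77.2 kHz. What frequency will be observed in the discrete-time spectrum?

26.4 kHz

50.8 kHz > fs/2 = 38.6 kHz, folds to fs − 50.8 kHz = 26.4 kHz.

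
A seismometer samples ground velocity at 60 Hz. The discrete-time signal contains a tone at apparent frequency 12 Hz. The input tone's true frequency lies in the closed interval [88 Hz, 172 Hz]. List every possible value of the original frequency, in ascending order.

108 Hz, 132 Hz, 168 Hz

Frequencies that alias to 12 Hz are k·fs ± 12 Hz for integer k ≥ 0.
k=0: 12 Hz.
k=1: 48 Hz, 72 Hz.
k=2: 108 Hz, 132 Hz.
k=3: 168 Hz, 192 Hz.
k=4: 228 Hz, 252 Hz.
Within [88 Hz, 172 Hz]: 108 Hz, 132 Hz, 168 Hz.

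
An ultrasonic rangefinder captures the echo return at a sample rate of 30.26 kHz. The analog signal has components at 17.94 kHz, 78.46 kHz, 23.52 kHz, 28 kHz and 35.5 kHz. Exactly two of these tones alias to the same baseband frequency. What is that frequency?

12.32 kHz

fs/2 = 15.13 kHz.
17.94 kHz > fs/2 = 15.13 kHz, folds to fs − 17.94 kHz = 12.32 kHz.
78.46 kHz mod fs = 17.94 kHz.
17.94 kHz > fs/2 = 15.13 kHz, folds to fs − 17.94 kHz = 12.32 kHz.
23.52 kHz > fs/2 = 15.13 kHz, folds to fs − 23.52 kHz = 6.74 kHz.
28 kHz > fs/2 = 15.13 kHz, folds to fs − 28 kHz = 2.26 kHz.
35.5 kHz mod fs = 5.24 kHz.
5.24 kHz ≤ fs/2 = 15.13 kHz, appears at 5.24 kHz.
17.94 kHz and 78.46 kHz both map to 12.32 kHz.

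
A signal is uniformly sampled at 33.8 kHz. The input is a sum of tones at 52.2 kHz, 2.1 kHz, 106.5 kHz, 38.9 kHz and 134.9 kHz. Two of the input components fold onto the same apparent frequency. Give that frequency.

fs/2 = 16.9 kHz.
52.2 kHz mod fs = 18.4 kHz.
18.4 kHz > fs/2 = 16.9 kHz, folds to fs − 18.4 kHz = 15.4 kHz.
2.1 kHz ≤ fs/2 = 16.9 kHz, passes unchanged.
106.5 kHz mod fs = 5.1 kHz.
5.1 kHz ≤ fs/2 = 16.9 kHz, appears at 5.1 kHz.
38.9 kHz mod fs = 5.1 kHz.
5.1 kHz ≤ fs/2 = 16.9 kHz, appears at 5.1 kHz.
134.9 kHz mod fs = 33.5 kHz.
33.5 kHz > fs/2 = 16.9 kHz, folds to fs − 33.5 kHz = 0.3 kHz.
38.9 kHz and 106.5 kHz both map to 5.1 kHz.

5.1 kHz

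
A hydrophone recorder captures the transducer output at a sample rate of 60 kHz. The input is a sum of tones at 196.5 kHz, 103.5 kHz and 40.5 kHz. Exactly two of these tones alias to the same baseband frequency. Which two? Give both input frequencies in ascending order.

103.5 kHz, 196.5 kHz

fs/2 = 30 kHz.
196.5 kHz mod fs = 16.5 kHz.
16.5 kHz ≤ fs/2 = 30 kHz, appears at 16.5 kHz.
103.5 kHz mod fs = 43.5 kHz.
43.5 kHz > fs/2 = 30 kHz, folds to fs − 43.5 kHz = 16.5 kHz.
40.5 kHz > fs/2 = 30 kHz, folds to fs − 40.5 kHz = 19.5 kHz.
103.5 kHz and 196.5 kHz both map to 16.5 kHz.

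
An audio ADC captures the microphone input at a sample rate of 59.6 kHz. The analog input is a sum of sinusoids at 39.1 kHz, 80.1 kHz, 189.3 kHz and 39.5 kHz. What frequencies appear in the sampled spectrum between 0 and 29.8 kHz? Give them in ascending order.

fs/2 = 29.8 kHz.
39.1 kHz > fs/2 = 29.8 kHz, folds to fs − 39.1 kHz = 20.5 kHz.
80.1 kHz mod fs = 20.5 kHz.
20.5 kHz ≤ fs/2 = 29.8 kHz, appears at 20.5 kHz.
189.3 kHz mod fs = 10.5 kHz.
10.5 kHz ≤ fs/2 = 29.8 kHz, appears at 10.5 kHz.
39.5 kHz > fs/2 = 29.8 kHz, folds to fs − 39.5 kHz = 20.1 kHz.
Distinct values: {10.5 kHz, 20.1 kHz, 20.5 kHz}.

10.5 kHz, 20.1 kHz, 20.5 kHz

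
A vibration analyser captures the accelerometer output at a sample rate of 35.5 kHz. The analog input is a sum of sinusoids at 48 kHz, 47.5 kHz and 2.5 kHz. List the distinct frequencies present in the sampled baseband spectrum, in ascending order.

2.5 kHz, 12 kHz, 12.5 kHz

fs/2 = 17.75 kHz.
48 kHz mod fs = 12.5 kHz.
12.5 kHz ≤ fs/2 = 17.75 kHz, appears at 12.5 kHz.
47.5 kHz mod fs = 12 kHz.
12 kHz ≤ fs/2 = 17.75 kHz, appears at 12 kHz.
2.5 kHz ≤ fs/2 = 17.75 kHz, passes unchanged.
Distinct values: {2.5 kHz, 12 kHz, 12.5 kHz}.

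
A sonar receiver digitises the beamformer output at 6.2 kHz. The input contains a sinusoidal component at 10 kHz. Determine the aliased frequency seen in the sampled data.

2.4 kHz

10 kHz mod fs = 3.8 kHz.
3.8 kHz > fs/2 = 3.1 kHz, folds to fs − 3.8 kHz = 2.4 kHz.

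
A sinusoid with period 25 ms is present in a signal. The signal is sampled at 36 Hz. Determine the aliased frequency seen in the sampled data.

T = 25 ms → f = 1/T = 40 Hz.
40 Hz mod fs = 4 Hz.
4 Hz ≤ fs/2 = 18 Hz, appears at 4 Hz.

4 Hz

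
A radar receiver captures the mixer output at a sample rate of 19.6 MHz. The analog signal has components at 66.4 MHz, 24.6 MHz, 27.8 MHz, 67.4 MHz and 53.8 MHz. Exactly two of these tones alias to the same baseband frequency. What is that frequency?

fs/2 = 9.8 MHz.
66.4 MHz mod fs = 7.6 MHz.
7.6 MHz ≤ fs/2 = 9.8 MHz, appears at 7.6 MHz.
24.6 MHz mod fs = 5 MHz.
5 MHz ≤ fs/2 = 9.8 MHz, appears at 5 MHz.
27.8 MHz mod fs = 8.2 MHz.
8.2 MHz ≤ fs/2 = 9.8 MHz, appears at 8.2 MHz.
67.4 MHz mod fs = 8.6 MHz.
8.6 MHz ≤ fs/2 = 9.8 MHz, appears at 8.6 MHz.
53.8 MHz mod fs = 14.6 MHz.
14.6 MHz > fs/2 = 9.8 MHz, folds to fs − 14.6 MHz = 5 MHz.
24.6 MHz and 53.8 MHz both map to 5 MHz.

5 MHz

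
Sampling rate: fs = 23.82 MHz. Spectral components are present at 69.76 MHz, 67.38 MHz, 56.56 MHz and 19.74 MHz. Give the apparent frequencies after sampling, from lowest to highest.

fs/2 = 11.91 MHz.
69.76 MHz mod fs = 22.12 MHz.
22.12 MHz > fs/2 = 11.91 MHz, folds to fs − 22.12 MHz = 1.7 MHz.
67.38 MHz mod fs = 19.74 MHz.
19.74 MHz > fs/2 = 11.91 MHz, folds to fs − 19.74 MHz = 4.08 MHz.
56.56 MHz mod fs = 8.92 MHz.
8.92 MHz ≤ fs/2 = 11.91 MHz, appears at 8.92 MHz.
19.74 MHz > fs/2 = 11.91 MHz, folds to fs − 19.74 MHz = 4.08 MHz.
Distinct values: {1.7 MHz, 4.08 MHz, 8.92 MHz}.

1.7 MHz, 4.08 MHz, 8.92 MHz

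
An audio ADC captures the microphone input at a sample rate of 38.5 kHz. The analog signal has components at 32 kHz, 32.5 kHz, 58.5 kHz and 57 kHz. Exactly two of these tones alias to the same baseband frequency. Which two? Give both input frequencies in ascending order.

57 kHz, 58.5 kHz

fs/2 = 19.25 kHz.
32 kHz > fs/2 = 19.25 kHz, folds to fs − 32 kHz = 6.5 kHz.
32.5 kHz > fs/2 = 19.25 kHz, folds to fs − 32.5 kHz = 6 kHz.
58.5 kHz mod fs = 20 kHz.
20 kHz > fs/2 = 19.25 kHz, folds to fs − 20 kHz = 18.5 kHz.
57 kHz mod fs = 18.5 kHz.
18.5 kHz ≤ fs/2 = 19.25 kHz, appears at 18.5 kHz.
57 kHz and 58.5 kHz both map to 18.5 kHz.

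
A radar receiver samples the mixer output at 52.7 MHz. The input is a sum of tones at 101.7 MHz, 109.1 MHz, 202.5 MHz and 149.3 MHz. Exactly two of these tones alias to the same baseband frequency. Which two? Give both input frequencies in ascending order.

fs/2 = 26.35 MHz.
101.7 MHz mod fs = 49 MHz.
49 MHz > fs/2 = 26.35 MHz, folds to fs − 49 MHz = 3.7 MHz.
109.1 MHz mod fs = 3.7 MHz.
3.7 MHz ≤ fs/2 = 26.35 MHz, appears at 3.7 MHz.
202.5 MHz mod fs = 44.4 MHz.
44.4 MHz > fs/2 = 26.35 MHz, folds to fs − 44.4 MHz = 8.3 MHz.
149.3 MHz mod fs = 43.9 MHz.
43.9 MHz > fs/2 = 26.35 MHz, folds to fs − 43.9 MHz = 8.8 MHz.
101.7 MHz and 109.1 MHz both map to 3.7 MHz.

101.7 MHz, 109.1 MHz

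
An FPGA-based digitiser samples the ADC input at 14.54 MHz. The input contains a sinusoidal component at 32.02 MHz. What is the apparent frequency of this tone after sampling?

32.02 MHz mod fs = 2.94 MHz.
2.94 MHz ≤ fs/2 = 7.27 MHz, appears at 2.94 MHz.

2.94 MHz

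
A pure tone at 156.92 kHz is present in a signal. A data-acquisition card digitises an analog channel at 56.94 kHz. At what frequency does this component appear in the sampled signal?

156.92 kHz mod fs = 43.04 kHz.
43.04 kHz > fs/2 = 28.47 kHz, folds to fs − 43.04 kHz = 13.9 kHz.

13.9 kHz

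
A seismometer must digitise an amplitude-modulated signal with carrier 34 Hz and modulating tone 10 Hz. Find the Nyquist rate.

AM sidebands sit at fc ± fm = 24 Hz and 44 Hz.
Highest-frequency component: 44 Hz.
Nyquist rate = 2 × 44 Hz = 88 Hz.

88 Hz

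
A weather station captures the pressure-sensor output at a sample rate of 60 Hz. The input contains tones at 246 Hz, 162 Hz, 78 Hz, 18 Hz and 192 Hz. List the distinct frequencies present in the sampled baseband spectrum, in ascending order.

6 Hz, 12 Hz, 18 Hz

fs/2 = 30 Hz.
246 Hz mod fs = 6 Hz.
6 Hz ≤ fs/2 = 30 Hz, appears at 6 Hz.
162 Hz mod fs = 42 Hz.
42 Hz > fs/2 = 30 Hz, folds to fs − 42 Hz = 18 Hz.
78 Hz mod fs = 18 Hz.
18 Hz ≤ fs/2 = 30 Hz, appears at 18 Hz.
18 Hz ≤ fs/2 = 30 Hz, passes unchanged.
192 Hz mod fs = 12 Hz.
12 Hz ≤ fs/2 = 30 Hz, appears at 12 Hz.
Distinct values: {6 Hz, 12 Hz, 18 Hz}.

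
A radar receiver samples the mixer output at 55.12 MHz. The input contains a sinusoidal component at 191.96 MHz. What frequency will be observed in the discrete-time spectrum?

191.96 MHz mod fs = 26.6 MHz.
26.6 MHz ≤ fs/2 = 27.56 MHz, appears at 26.6 MHz.

26.6 MHz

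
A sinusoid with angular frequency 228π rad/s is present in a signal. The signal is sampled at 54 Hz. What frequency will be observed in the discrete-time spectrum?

6 Hz

ω = 228π rad/s → f = ω/(2π) = 114 Hz.
114 Hz mod fs = 6 Hz.
6 Hz ≤ fs/2 = 27 Hz, appears at 6 Hz.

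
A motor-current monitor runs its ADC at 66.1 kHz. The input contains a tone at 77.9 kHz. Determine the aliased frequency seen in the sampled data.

11.8 kHz

77.9 kHz mod fs = 11.8 kHz.
11.8 kHz ≤ fs/2 = 33.05 kHz, appears at 11.8 kHz.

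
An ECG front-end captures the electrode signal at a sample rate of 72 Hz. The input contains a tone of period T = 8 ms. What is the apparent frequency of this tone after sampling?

T = 8 ms → f = 1/T = 125 Hz.
125 Hz mod fs = 53 Hz.
53 Hz > fs/2 = 36 Hz, folds to fs − 53 Hz = 19 Hz.

19 Hz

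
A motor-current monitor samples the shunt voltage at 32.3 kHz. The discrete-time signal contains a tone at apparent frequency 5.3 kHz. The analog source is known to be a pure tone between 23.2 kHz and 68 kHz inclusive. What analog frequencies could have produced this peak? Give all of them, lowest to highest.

27 kHz, 37.6 kHz, 59.3 kHz

Frequencies that alias to 5.3 kHz are k·fs ± 5.3 kHz for integer k ≥ 0.
k=0: 5.3 kHz.
k=1: 27 kHz, 37.6 kHz.
k=2: 59.3 kHz, 69.9 kHz.
k=3: 91.6 kHz, 102.2 kHz.
Within [23.2 kHz, 68 kHz]: 27 kHz, 37.6 kHz, 59.3 kHz.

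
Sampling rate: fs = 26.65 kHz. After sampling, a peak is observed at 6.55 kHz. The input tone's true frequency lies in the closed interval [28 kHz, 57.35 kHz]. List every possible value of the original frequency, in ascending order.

Frequencies that alias to 6.55 kHz are k·fs ± 6.55 kHz for integer k ≥ 0.
k=0: 6.55 kHz.
k=1: 20.1 kHz, 33.2 kHz.
k=2: 46.75 kHz, 59.85 kHz.
k=3: 73.4 kHz, 86.5 kHz.
Within [28 kHz, 57.35 kHz]: 33.2 kHz, 46.75 kHz.

33.2 kHz, 46.75 kHz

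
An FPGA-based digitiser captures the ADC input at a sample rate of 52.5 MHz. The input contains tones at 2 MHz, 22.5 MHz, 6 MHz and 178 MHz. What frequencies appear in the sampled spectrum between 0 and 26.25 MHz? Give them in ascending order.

2 MHz, 6 MHz, 20.5 MHz, 22.5 MHz

fs/2 = 26.25 MHz.
2 MHz ≤ fs/2 = 26.25 MHz, passes unchanged.
22.5 MHz ≤ fs/2 = 26.25 MHz, passes unchanged.
6 MHz ≤ fs/2 = 26.25 MHz, passes unchanged.
178 MHz mod fs = 20.5 MHz.
20.5 MHz ≤ fs/2 = 26.25 MHz, appears at 20.5 MHz.
Distinct values: {2 MHz, 6 MHz, 20.5 MHz, 22.5 MHz}.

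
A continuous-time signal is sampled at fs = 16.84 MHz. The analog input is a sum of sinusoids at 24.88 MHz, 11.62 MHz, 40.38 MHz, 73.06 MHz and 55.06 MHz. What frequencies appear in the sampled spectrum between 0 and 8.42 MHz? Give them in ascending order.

4.54 MHz, 5.22 MHz, 5.7 MHz, 6.7 MHz, 8.04 MHz

fs/2 = 8.42 MHz.
24.88 MHz mod fs = 8.04 MHz.
8.04 MHz ≤ fs/2 = 8.42 MHz, appears at 8.04 MHz.
11.62 MHz > fs/2 = 8.42 MHz, folds to fs − 11.62 MHz = 5.22 MHz.
40.38 MHz mod fs = 6.7 MHz.
6.7 MHz ≤ fs/2 = 8.42 MHz, appears at 6.7 MHz.
73.06 MHz mod fs = 5.7 MHz.
5.7 MHz ≤ fs/2 = 8.42 MHz, appears at 5.7 MHz.
55.06 MHz mod fs = 4.54 MHz.
4.54 MHz ≤ fs/2 = 8.42 MHz, appears at 4.54 MHz.
Distinct values: {4.54 MHz, 5.22 MHz, 5.7 MHz, 6.7 MHz, 8.04 MHz}.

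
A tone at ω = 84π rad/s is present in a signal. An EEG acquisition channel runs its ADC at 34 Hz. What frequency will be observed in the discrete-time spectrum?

8 Hz

ω = 84π rad/s → f = ω/(2π) = 42 Hz.
42 Hz mod fs = 8 Hz.
8 Hz ≤ fs/2 = 17 Hz, appears at 8 Hz.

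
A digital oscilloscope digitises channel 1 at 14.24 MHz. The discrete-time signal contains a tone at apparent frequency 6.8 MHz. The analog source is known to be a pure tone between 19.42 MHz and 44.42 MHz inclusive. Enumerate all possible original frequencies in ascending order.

Frequencies that alias to 6.8 MHz are k·fs ± 6.8 MHz for integer k ≥ 0.
k=0: 6.8 MHz.
k=1: 7.44 MHz, 21.04 MHz.
k=2: 21.68 MHz, 35.28 MHz.
k=3: 35.92 MHz, 49.52 MHz.
k=4: 50.16 MHz, 63.76 MHz.
Within [19.42 MHz, 44.42 MHz]: 21.04 MHz, 21.68 MHz, 35.28 MHz, 35.92 MHz.

21.04 MHz, 21.68 MHz, 35.28 MHz, 35.92 MHz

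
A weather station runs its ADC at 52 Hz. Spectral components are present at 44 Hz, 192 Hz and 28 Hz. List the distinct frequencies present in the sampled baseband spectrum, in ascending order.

8 Hz, 16 Hz, 24 Hz

fs/2 = 26 Hz.
44 Hz > fs/2 = 26 Hz, folds to fs − 44 Hz = 8 Hz.
192 Hz mod fs = 36 Hz.
36 Hz > fs/2 = 26 Hz, folds to fs − 36 Hz = 16 Hz.
28 Hz > fs/2 = 26 Hz, folds to fs − 28 Hz = 24 Hz.
Distinct values: {8 Hz, 16 Hz, 24 Hz}.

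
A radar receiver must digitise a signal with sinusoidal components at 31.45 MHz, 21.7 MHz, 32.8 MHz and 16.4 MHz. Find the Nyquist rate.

65.6 MHz

Highest-frequency component: 32.8 MHz.
Nyquist rate = 2 × 32.8 MHz = 65.6 MHz.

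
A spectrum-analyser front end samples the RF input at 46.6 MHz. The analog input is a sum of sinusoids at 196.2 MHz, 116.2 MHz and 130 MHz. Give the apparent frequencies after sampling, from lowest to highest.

fs/2 = 23.3 MHz.
196.2 MHz mod fs = 9.8 MHz.
9.8 MHz ≤ fs/2 = 23.3 MHz, appears at 9.8 MHz.
116.2 MHz mod fs = 23 MHz.
23 MHz ≤ fs/2 = 23.3 MHz, appears at 23 MHz.
130 MHz mod fs = 36.8 MHz.
36.8 MHz > fs/2 = 23.3 MHz, folds to fs − 36.8 MHz = 9.8 MHz.
Distinct values: {9.8 MHz, 23 MHz}.

9.8 MHz, 23 MHz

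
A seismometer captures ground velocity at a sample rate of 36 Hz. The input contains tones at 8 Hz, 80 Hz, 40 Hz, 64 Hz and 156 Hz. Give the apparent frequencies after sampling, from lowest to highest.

fs/2 = 18 Hz.
8 Hz ≤ fs/2 = 18 Hz, passes unchanged.
80 Hz mod fs = 8 Hz.
8 Hz ≤ fs/2 = 18 Hz, appears at 8 Hz.
40 Hz mod fs = 4 Hz.
4 Hz ≤ fs/2 = 18 Hz, appears at 4 Hz.
64 Hz mod fs = 28 Hz.
28 Hz > fs/2 = 18 Hz, folds to fs − 28 Hz = 8 Hz.
156 Hz mod fs = 12 Hz.
12 Hz ≤ fs/2 = 18 Hz, appears at 12 Hz.
Distinct values: {4 Hz, 8 Hz, 12 Hz}.

4 Hz, 8 Hz, 12 Hz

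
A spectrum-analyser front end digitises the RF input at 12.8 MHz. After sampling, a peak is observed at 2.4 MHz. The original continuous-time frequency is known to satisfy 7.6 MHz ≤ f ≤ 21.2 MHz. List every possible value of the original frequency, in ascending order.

10.4 MHz, 15.2 MHz

Frequencies that alias to 2.4 MHz are k·fs ± 2.4 MHz for integer k ≥ 0.
k=0: 2.4 MHz.
k=1: 10.4 MHz, 15.2 MHz.
k=2: 23.2 MHz, 28 MHz.
Within [7.6 MHz, 21.2 MHz]: 10.4 MHz, 15.2 MHz.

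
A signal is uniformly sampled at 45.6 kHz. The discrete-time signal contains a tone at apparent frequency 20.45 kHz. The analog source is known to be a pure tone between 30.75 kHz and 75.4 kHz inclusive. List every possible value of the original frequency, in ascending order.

66.05 kHz, 70.75 kHz

Frequencies that alias to 20.45 kHz are k·fs ± 20.45 kHz for integer k ≥ 0.
k=0: 20.45 kHz.
k=1: 25.15 kHz, 66.05 kHz.
k=2: 70.75 kHz, 111.65 kHz.
k=3: 116.35 kHz, 157.25 kHz.
Within [30.75 kHz, 75.4 kHz]: 66.05 kHz, 70.75 kHz.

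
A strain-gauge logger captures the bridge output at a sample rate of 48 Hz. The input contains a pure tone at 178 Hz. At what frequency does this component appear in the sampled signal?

14 Hz

178 Hz mod fs = 34 Hz.
34 Hz > fs/2 = 24 Hz, folds to fs − 34 Hz = 14 Hz.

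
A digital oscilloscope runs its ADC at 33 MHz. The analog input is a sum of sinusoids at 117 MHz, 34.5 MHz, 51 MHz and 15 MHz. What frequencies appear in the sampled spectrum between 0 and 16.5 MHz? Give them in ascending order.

1.5 MHz, 15 MHz

fs/2 = 16.5 MHz.
117 MHz mod fs = 18 MHz.
18 MHz > fs/2 = 16.5 MHz, folds to fs − 18 MHz = 15 MHz.
34.5 MHz mod fs = 1.5 MHz.
1.5 MHz ≤ fs/2 = 16.5 MHz, appears at 1.5 MHz.
51 MHz mod fs = 18 MHz.
18 MHz > fs/2 = 16.5 MHz, folds to fs − 18 MHz = 15 MHz.
15 MHz ≤ fs/2 = 16.5 MHz, passes unchanged.
Distinct values: {1.5 MHz, 15 MHz}.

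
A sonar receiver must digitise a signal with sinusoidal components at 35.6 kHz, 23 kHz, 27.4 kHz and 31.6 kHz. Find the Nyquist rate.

71.2 kHz

Highest-frequency component: 35.6 kHz.
Nyquist rate = 2 × 35.6 kHz = 71.2 kHz.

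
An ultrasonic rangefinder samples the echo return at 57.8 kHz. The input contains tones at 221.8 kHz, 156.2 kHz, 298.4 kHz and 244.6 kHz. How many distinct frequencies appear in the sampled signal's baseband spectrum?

3

fs/2 = 28.9 kHz.
221.8 kHz mod fs = 48.4 kHz.
48.4 kHz > fs/2 = 28.9 kHz, folds to fs − 48.4 kHz = 9.4 kHz.
156.2 kHz mod fs = 40.6 kHz.
40.6 kHz > fs/2 = 28.9 kHz, folds to fs − 40.6 kHz = 17.2 kHz.
298.4 kHz mod fs = 9.4 kHz.
9.4 kHz ≤ fs/2 = 28.9 kHz, appears at 9.4 kHz.
244.6 kHz mod fs = 13.4 kHz.
13.4 kHz ≤ fs/2 = 28.9 kHz, appears at 13.4 kHz.
Distinct values: {9.4 kHz, 13.4 kHz, 17.2 kHz} → 3.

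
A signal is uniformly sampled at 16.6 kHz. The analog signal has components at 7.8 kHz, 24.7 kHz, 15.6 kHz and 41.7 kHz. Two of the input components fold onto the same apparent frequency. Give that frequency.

8.1 kHz

fs/2 = 8.3 kHz.
7.8 kHz ≤ fs/2 = 8.3 kHz, passes unchanged.
24.7 kHz mod fs = 8.1 kHz.
8.1 kHz ≤ fs/2 = 8.3 kHz, appears at 8.1 kHz.
15.6 kHz > fs/2 = 8.3 kHz, folds to fs − 15.6 kHz = 1 kHz.
41.7 kHz mod fs = 8.5 kHz.
8.5 kHz > fs/2 = 8.3 kHz, folds to fs − 8.5 kHz = 8.1 kHz.
24.7 kHz and 41.7 kHz both map to 8.1 kHz.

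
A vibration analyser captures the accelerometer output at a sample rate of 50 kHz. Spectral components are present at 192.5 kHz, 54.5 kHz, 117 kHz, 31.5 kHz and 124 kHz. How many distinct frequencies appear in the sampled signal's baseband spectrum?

fs/2 = 25 kHz.
192.5 kHz mod fs = 42.5 kHz.
42.5 kHz > fs/2 = 25 kHz, folds to fs − 42.5 kHz = 7.5 kHz.
54.5 kHz mod fs = 4.5 kHz.
4.5 kHz ≤ fs/2 = 25 kHz, appears at 4.5 kHz.
117 kHz mod fs = 17 kHz.
17 kHz ≤ fs/2 = 25 kHz, appears at 17 kHz.
31.5 kHz > fs/2 = 25 kHz, folds to fs − 31.5 kHz = 18.5 kHz.
124 kHz mod fs = 24 kHz.
24 kHz ≤ fs/2 = 25 kHz, appears at 24 kHz.
Distinct values: {4.5 kHz, 7.5 kHz, 17 kHz, 18.5 kHz, 24 kHz} → 5.

5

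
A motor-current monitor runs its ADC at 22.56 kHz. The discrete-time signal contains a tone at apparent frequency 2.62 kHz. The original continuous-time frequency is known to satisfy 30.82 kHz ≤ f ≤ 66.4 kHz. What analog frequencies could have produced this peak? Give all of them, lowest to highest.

42.5 kHz, 47.74 kHz, 65.06 kHz

Frequencies that alias to 2.62 kHz are k·fs ± 2.62 kHz for integer k ≥ 0.
k=0: 2.62 kHz.
k=1: 19.94 kHz, 25.18 kHz.
k=2: 42.5 kHz, 47.74 kHz.
k=3: 65.06 kHz, 70.3 kHz.
k=4: 87.62 kHz, 92.86 kHz.
Within [30.82 kHz, 66.4 kHz]: 42.5 kHz, 47.74 kHz, 65.06 kHz.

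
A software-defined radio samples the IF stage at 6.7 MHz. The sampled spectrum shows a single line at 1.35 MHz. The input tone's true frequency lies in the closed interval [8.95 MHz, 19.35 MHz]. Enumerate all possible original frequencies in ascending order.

Frequencies that alias to 1.35 MHz are k·fs ± 1.35 MHz for integer k ≥ 0.
k=0: 1.35 MHz.
k=1: 5.35 MHz, 8.05 MHz.
k=2: 12.05 MHz, 14.75 MHz.
k=3: 18.75 MHz, 21.45 MHz.
k=4: 25.45 MHz, 28.15 MHz.
Within [8.95 MHz, 19.35 MHz]: 12.05 MHz, 14.75 MHz, 18.75 MHz.

12.05 MHz, 14.75 MHz, 18.75 MHz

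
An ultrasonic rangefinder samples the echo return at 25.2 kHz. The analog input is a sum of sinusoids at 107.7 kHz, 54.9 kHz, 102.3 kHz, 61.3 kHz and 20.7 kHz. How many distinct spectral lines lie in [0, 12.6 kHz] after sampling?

fs/2 = 12.6 kHz.
107.7 kHz mod fs = 6.9 kHz.
6.9 kHz ≤ fs/2 = 12.6 kHz, appears at 6.9 kHz.
54.9 kHz mod fs = 4.5 kHz.
4.5 kHz ≤ fs/2 = 12.6 kHz, appears at 4.5 kHz.
102.3 kHz mod fs = 1.5 kHz.
1.5 kHz ≤ fs/2 = 12.6 kHz, appears at 1.5 kHz.
61.3 kHz mod fs = 10.9 kHz.
10.9 kHz ≤ fs/2 = 12.6 kHz, appears at 10.9 kHz.
20.7 kHz > fs/2 = 12.6 kHz, folds to fs − 20.7 kHz = 4.5 kHz.
Distinct values: {1.5 kHz, 4.5 kHz, 6.9 kHz, 10.9 kHz} → 4.

4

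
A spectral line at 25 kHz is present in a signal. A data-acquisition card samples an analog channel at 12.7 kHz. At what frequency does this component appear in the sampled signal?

0.4 kHz

25 kHz mod fs = 12.3 kHz.
12.3 kHz > fs/2 = 6.35 kHz, folds to fs − 12.3 kHz = 0.4 kHz.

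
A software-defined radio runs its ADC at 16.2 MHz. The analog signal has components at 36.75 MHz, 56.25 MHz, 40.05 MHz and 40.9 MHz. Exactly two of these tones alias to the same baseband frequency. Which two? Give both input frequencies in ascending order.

fs/2 = 8.1 MHz.
36.75 MHz mod fs = 4.35 MHz.
4.35 MHz ≤ fs/2 = 8.1 MHz, appears at 4.35 MHz.
56.25 MHz mod fs = 7.65 MHz.
7.65 MHz ≤ fs/2 = 8.1 MHz, appears at 7.65 MHz.
40.05 MHz mod fs = 7.65 MHz.
7.65 MHz ≤ fs/2 = 8.1 MHz, appears at 7.65 MHz.
40.9 MHz mod fs = 8.5 MHz.
8.5 MHz > fs/2 = 8.1 MHz, folds to fs − 8.5 MHz = 7.7 MHz.
40.05 MHz and 56.25 MHz both map to 7.65 MHz.

40.05 MHz, 56.25 MHz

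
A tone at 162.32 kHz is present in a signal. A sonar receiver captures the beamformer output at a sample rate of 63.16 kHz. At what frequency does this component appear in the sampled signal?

162.32 kHz mod fs = 36 kHz.
36 kHz > fs/2 = 31.58 kHz, folds to fs − 36 kHz = 27.16 kHz.

27.16 kHz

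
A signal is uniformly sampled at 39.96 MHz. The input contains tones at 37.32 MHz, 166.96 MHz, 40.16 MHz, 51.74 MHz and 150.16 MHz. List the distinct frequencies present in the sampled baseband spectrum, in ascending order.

0.2 MHz, 2.64 MHz, 7.12 MHz, 9.68 MHz, 11.78 MHz

fs/2 = 19.98 MHz.
37.32 MHz > fs/2 = 19.98 MHz, folds to fs − 37.32 MHz = 2.64 MHz.
166.96 MHz mod fs = 7.12 MHz.
7.12 MHz ≤ fs/2 = 19.98 MHz, appears at 7.12 MHz.
40.16 MHz mod fs = 0.2 MHz.
0.2 MHz ≤ fs/2 = 19.98 MHz, appears at 0.2 MHz.
51.74 MHz mod fs = 11.78 MHz.
11.78 MHz ≤ fs/2 = 19.98 MHz, appears at 11.78 MHz.
150.16 MHz mod fs = 30.28 MHz.
30.28 MHz > fs/2 = 19.98 MHz, folds to fs − 30.28 MHz = 9.68 MHz.
Distinct values: {0.2 MHz, 2.64 MHz, 7.12 MHz, 9.68 MHz, 11.78 MHz}.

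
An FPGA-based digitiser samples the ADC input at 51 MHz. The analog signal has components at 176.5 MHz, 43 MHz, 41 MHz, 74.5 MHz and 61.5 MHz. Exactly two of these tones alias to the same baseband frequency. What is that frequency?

23.5 MHz

fs/2 = 25.5 MHz.
176.5 MHz mod fs = 23.5 MHz.
23.5 MHz ≤ fs/2 = 25.5 MHz, appears at 23.5 MHz.
43 MHz > fs/2 = 25.5 MHz, folds to fs − 43 MHz = 8 MHz.
41 MHz > fs/2 = 25.5 MHz, folds to fs − 41 MHz = 10 MHz.
74.5 MHz mod fs = 23.5 MHz.
23.5 MHz ≤ fs/2 = 25.5 MHz, appears at 23.5 MHz.
61.5 MHz mod fs = 10.5 MHz.
10.5 MHz ≤ fs/2 = 25.5 MHz, appears at 10.5 MHz.
74.5 MHz and 176.5 MHz both map to 23.5 MHz.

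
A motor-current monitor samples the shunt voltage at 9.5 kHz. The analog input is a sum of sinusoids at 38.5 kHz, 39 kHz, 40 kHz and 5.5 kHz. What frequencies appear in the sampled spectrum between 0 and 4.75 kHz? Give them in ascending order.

0.5 kHz, 1 kHz, 2 kHz, 4 kHz

fs/2 = 4.75 kHz.
38.5 kHz mod fs = 0.5 kHz.
0.5 kHz ≤ fs/2 = 4.75 kHz, appears at 0.5 kHz.
39 kHz mod fs = 1 kHz.
1 kHz ≤ fs/2 = 4.75 kHz, appears at 1 kHz.
40 kHz mod fs = 2 kHz.
2 kHz ≤ fs/2 = 4.75 kHz, appears at 2 kHz.
5.5 kHz > fs/2 = 4.75 kHz, folds to fs − 5.5 kHz = 4 kHz.
Distinct values: {0.5 kHz, 1 kHz, 2 kHz, 4 kHz}.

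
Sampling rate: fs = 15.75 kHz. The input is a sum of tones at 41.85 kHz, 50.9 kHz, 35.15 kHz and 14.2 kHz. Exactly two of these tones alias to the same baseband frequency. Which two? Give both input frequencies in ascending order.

fs/2 = 7.875 kHz.
41.85 kHz mod fs = 10.35 kHz.
10.35 kHz > fs/2 = 7.875 kHz, folds to fs − 10.35 kHz = 5.4 kHz.
50.9 kHz mod fs = 3.65 kHz.
3.65 kHz ≤ fs/2 = 7.875 kHz, appears at 3.65 kHz.
35.15 kHz mod fs = 3.65 kHz.
3.65 kHz ≤ fs/2 = 7.875 kHz, appears at 3.65 kHz.
14.2 kHz > fs/2 = 7.875 kHz, folds to fs − 14.2 kHz = 1.55 kHz.
35.15 kHz and 50.9 kHz both map to 3.65 kHz.

35.15 kHz, 50.9 kHz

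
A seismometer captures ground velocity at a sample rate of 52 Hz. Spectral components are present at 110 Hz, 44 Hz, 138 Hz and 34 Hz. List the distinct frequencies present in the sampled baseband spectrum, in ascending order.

fs/2 = 26 Hz.
110 Hz mod fs = 6 Hz.
6 Hz ≤ fs/2 = 26 Hz, appears at 6 Hz.
44 Hz > fs/2 = 26 Hz, folds to fs − 44 Hz = 8 Hz.
138 Hz mod fs = 34 Hz.
34 Hz > fs/2 = 26 Hz, folds to fs − 34 Hz = 18 Hz.
34 Hz > fs/2 = 26 Hz, folds to fs − 34 Hz = 18 Hz.
Distinct values: {6 Hz, 8 Hz, 18 Hz}.

6 Hz, 8 Hz, 18 Hz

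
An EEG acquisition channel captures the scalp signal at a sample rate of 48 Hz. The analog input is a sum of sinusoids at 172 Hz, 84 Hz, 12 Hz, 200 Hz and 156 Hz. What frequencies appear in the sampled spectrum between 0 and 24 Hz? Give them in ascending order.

8 Hz, 12 Hz, 20 Hz

fs/2 = 24 Hz.
172 Hz mod fs = 28 Hz.
28 Hz > fs/2 = 24 Hz, folds to fs − 28 Hz = 20 Hz.
84 Hz mod fs = 36 Hz.
36 Hz > fs/2 = 24 Hz, folds to fs − 36 Hz = 12 Hz.
12 Hz ≤ fs/2 = 24 Hz, passes unchanged.
200 Hz mod fs = 8 Hz.
8 Hz ≤ fs/2 = 24 Hz, appears at 8 Hz.
156 Hz mod fs = 12 Hz.
12 Hz ≤ fs/2 = 24 Hz, appears at 12 Hz.
Distinct values: {8 Hz, 12 Hz, 20 Hz}.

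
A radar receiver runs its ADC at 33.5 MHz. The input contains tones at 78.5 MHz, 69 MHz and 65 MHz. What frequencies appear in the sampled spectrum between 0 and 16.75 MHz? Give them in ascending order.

fs/2 = 16.75 MHz.
78.5 MHz mod fs = 11.5 MHz.
11.5 MHz ≤ fs/2 = 16.75 MHz, appears at 11.5 MHz.
69 MHz mod fs = 2 MHz.
2 MHz ≤ fs/2 = 16.75 MHz, appears at 2 MHz.
65 MHz mod fs = 31.5 MHz.
31.5 MHz > fs/2 = 16.75 MHz, folds to fs − 31.5 MHz = 2 MHz.
Distinct values: {2 MHz, 11.5 MHz}.

2 MHz, 11.5 MHz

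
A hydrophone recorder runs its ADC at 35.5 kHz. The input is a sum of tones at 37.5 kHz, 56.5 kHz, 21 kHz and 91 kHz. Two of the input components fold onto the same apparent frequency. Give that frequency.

fs/2 = 17.75 kHz.
37.5 kHz mod fs = 2 kHz.
2 kHz ≤ fs/2 = 17.75 kHz, appears at 2 kHz.
56.5 kHz mod fs = 21 kHz.
21 kHz > fs/2 = 17.75 kHz, folds to fs − 21 kHz = 14.5 kHz.
21 kHz > fs/2 = 17.75 kHz, folds to fs − 21 kHz = 14.5 kHz.
91 kHz mod fs = 20 kHz.
20 kHz > fs/2 = 17.75 kHz, folds to fs − 20 kHz = 15.5 kHz.
21 kHz and 56.5 kHz both map to 14.5 kHz.

14.5 kHz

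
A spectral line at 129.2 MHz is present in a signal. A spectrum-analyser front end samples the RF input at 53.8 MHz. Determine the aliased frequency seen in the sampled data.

21.6 MHz

129.2 MHz mod fs = 21.6 MHz.
21.6 MHz ≤ fs/2 = 26.9 MHz, appears at 21.6 MHz.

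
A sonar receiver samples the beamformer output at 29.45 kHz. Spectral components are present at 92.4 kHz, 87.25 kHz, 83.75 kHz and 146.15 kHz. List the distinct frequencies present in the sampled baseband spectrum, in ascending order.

1.1 kHz, 4.05 kHz, 4.6 kHz

fs/2 = 14.725 kHz.
92.4 kHz mod fs = 4.05 kHz.
4.05 kHz ≤ fs/2 = 14.725 kHz, appears at 4.05 kHz.
87.25 kHz mod fs = 28.35 kHz.
28.35 kHz > fs/2 = 14.725 kHz, folds to fs − 28.35 kHz = 1.1 kHz.
83.75 kHz mod fs = 24.85 kHz.
24.85 kHz > fs/2 = 14.725 kHz, folds to fs − 24.85 kHz = 4.6 kHz.
146.15 kHz mod fs = 28.35 kHz.
28.35 kHz > fs/2 = 14.725 kHz, folds to fs − 28.35 kHz = 1.1 kHz.
Distinct values: {1.1 kHz, 4.05 kHz, 4.6 kHz}.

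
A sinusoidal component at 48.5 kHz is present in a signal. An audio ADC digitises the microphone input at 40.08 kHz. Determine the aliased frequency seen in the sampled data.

48.5 kHz mod fs = 8.42 kHz.
8.42 kHz ≤ fs/2 = 20.04 kHz, appears at 8.42 kHz.

8.42 kHz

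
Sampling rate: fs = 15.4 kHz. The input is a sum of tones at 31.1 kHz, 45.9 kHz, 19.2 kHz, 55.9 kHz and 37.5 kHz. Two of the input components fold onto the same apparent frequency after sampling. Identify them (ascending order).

31.1 kHz, 45.9 kHz

fs/2 = 7.7 kHz.
31.1 kHz mod fs = 0.3 kHz.
0.3 kHz ≤ fs/2 = 7.7 kHz, appears at 0.3 kHz.
45.9 kHz mod fs = 15.1 kHz.
15.1 kHz > fs/2 = 7.7 kHz, folds to fs − 15.1 kHz = 0.3 kHz.
19.2 kHz mod fs = 3.8 kHz.
3.8 kHz ≤ fs/2 = 7.7 kHz, appears at 3.8 kHz.
55.9 kHz mod fs = 9.7 kHz.
9.7 kHz > fs/2 = 7.7 kHz, folds to fs − 9.7 kHz = 5.7 kHz.
37.5 kHz mod fs = 6.7 kHz.
6.7 kHz ≤ fs/2 = 7.7 kHz, appears at 6.7 kHz.
31.1 kHz and 45.9 kHz both map to 0.3 kHz.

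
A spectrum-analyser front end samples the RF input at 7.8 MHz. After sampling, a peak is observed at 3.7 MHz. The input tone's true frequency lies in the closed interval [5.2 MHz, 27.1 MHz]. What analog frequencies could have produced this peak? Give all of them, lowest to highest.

Frequencies that alias to 3.7 MHz are k·fs ± 3.7 MHz for integer k ≥ 0.
k=0: 3.7 MHz.
k=1: 4.1 MHz, 11.5 MHz.
k=2: 11.9 MHz, 19.3 MHz.
k=3: 19.7 MHz, 27.1 MHz.
k=4: 27.5 MHz, 34.9 MHz.
Within [5.2 MHz, 27.1 MHz]: 11.5 MHz, 11.9 MHz, 19.3 MHz, 19.7 MHz, 27.1 MHz.

11.5 MHz, 11.9 MHz, 19.3 MHz, 19.7 MHz, 27.1 MHz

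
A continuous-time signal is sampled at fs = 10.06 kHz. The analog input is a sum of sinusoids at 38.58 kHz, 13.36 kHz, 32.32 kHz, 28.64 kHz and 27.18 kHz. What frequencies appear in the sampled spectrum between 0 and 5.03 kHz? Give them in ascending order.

fs/2 = 5.03 kHz.
38.58 kHz mod fs = 8.4 kHz.
8.4 kHz > fs/2 = 5.03 kHz, folds to fs − 8.4 kHz = 1.66 kHz.
13.36 kHz mod fs = 3.3 kHz.
3.3 kHz ≤ fs/2 = 5.03 kHz, appears at 3.3 kHz.
32.32 kHz mod fs = 2.14 kHz.
2.14 kHz ≤ fs/2 = 5.03 kHz, appears at 2.14 kHz.
28.64 kHz mod fs = 8.52 kHz.
8.52 kHz > fs/2 = 5.03 kHz, folds to fs − 8.52 kHz = 1.54 kHz.
27.18 kHz mod fs = 7.06 kHz.
7.06 kHz > fs/2 = 5.03 kHz, folds to fs − 7.06 kHz = 3 kHz.
Distinct values: {1.54 kHz, 1.66 kHz, 2.14 kHz, 3 kHz, 3.3 kHz}.

1.54 kHz, 1.66 kHz, 2.14 kHz, 3 kHz, 3.3 kHz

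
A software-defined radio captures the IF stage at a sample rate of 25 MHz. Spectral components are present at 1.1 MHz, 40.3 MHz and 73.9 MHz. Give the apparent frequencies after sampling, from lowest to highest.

1.1 MHz, 9.7 MHz

fs/2 = 12.5 MHz.
1.1 MHz ≤ fs/2 = 12.5 MHz, passes unchanged.
40.3 MHz mod fs = 15.3 MHz.
15.3 MHz > fs/2 = 12.5 MHz, folds to fs − 15.3 MHz = 9.7 MHz.
73.9 MHz mod fs = 23.9 MHz.
23.9 MHz > fs/2 = 12.5 MHz, folds to fs − 23.9 MHz = 1.1 MHz.
Distinct values: {1.1 MHz, 9.7 MHz}.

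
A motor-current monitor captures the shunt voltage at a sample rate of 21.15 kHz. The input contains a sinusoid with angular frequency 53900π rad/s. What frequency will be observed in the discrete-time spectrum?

5.8 kHz

ω = 53900π rad/s → f = ω/(2π) = 26950 Hz = 26.95 kHz.
26.95 kHz mod fs = 5.8 kHz.
5.8 kHz ≤ fs/2 = 10.575 kHz, appears at 5.8 kHz.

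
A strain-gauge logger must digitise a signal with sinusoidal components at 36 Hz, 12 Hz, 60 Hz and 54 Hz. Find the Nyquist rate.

Highest-frequency component: 60 Hz.
Nyquist rate = 2 × 60 Hz = 120 Hz.

120 Hz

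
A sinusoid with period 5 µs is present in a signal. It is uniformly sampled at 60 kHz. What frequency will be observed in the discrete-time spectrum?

20 kHz

T = 5 µs → f = 1/T = 200 kHz.
200 kHz mod fs = 20 kHz.
20 kHz ≤ fs/2 = 30 kHz, appears at 20 kHz.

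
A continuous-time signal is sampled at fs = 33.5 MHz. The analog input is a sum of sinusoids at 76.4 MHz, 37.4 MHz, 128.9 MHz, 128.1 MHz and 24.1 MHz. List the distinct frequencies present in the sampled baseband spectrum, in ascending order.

fs/2 = 16.75 MHz.
76.4 MHz mod fs = 9.4 MHz.
9.4 MHz ≤ fs/2 = 16.75 MHz, appears at 9.4 MHz.
37.4 MHz mod fs = 3.9 MHz.
3.9 MHz ≤ fs/2 = 16.75 MHz, appears at 3.9 MHz.
128.9 MHz mod fs = 28.4 MHz.
28.4 MHz > fs/2 = 16.75 MHz, folds to fs − 28.4 MHz = 5.1 MHz.
128.1 MHz mod fs = 27.6 MHz.
27.6 MHz > fs/2 = 16.75 MHz, folds to fs − 27.6 MHz = 5.9 MHz.
24.1 MHz > fs/2 = 16.75 MHz, folds to fs − 24.1 MHz = 9.4 MHz.
Distinct values: {3.9 MHz, 5.1 MHz, 5.9 MHz, 9.4 MHz}.

3.9 MHz, 5.1 MHz, 5.9 MHz, 9.4 MHz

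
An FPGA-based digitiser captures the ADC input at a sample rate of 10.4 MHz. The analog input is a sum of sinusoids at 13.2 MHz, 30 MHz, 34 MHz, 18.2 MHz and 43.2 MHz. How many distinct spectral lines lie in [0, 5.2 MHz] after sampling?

4

fs/2 = 5.2 MHz.
13.2 MHz mod fs = 2.8 MHz.
2.8 MHz ≤ fs/2 = 5.2 MHz, appears at 2.8 MHz.
30 MHz mod fs = 9.2 MHz.
9.2 MHz > fs/2 = 5.2 MHz, folds to fs − 9.2 MHz = 1.2 MHz.
34 MHz mod fs = 2.8 MHz.
2.8 MHz ≤ fs/2 = 5.2 MHz, appears at 2.8 MHz.
18.2 MHz mod fs = 7.8 MHz.
7.8 MHz > fs/2 = 5.2 MHz, folds to fs − 7.8 MHz = 2.6 MHz.
43.2 MHz mod fs = 1.6 MHz.
1.6 MHz ≤ fs/2 = 5.2 MHz, appears at 1.6 MHz.
Distinct values: {1.2 MHz, 1.6 MHz, 2.6 MHz, 2.8 MHz} → 4.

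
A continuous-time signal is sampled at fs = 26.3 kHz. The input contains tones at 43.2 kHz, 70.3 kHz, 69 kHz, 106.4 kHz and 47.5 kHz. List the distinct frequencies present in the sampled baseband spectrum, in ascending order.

1.2 kHz, 5.1 kHz, 8.6 kHz, 9.4 kHz, 9.9 kHz

fs/2 = 13.15 kHz.
43.2 kHz mod fs = 16.9 kHz.
16.9 kHz > fs/2 = 13.15 kHz, folds to fs − 16.9 kHz = 9.4 kHz.
70.3 kHz mod fs = 17.7 kHz.
17.7 kHz > fs/2 = 13.15 kHz, folds to fs − 17.7 kHz = 8.6 kHz.
69 kHz mod fs = 16.4 kHz.
16.4 kHz > fs/2 = 13.15 kHz, folds to fs − 16.4 kHz = 9.9 kHz.
106.4 kHz mod fs = 1.2 kHz.
1.2 kHz ≤ fs/2 = 13.15 kHz, appears at 1.2 kHz.
47.5 kHz mod fs = 21.2 kHz.
21.2 kHz > fs/2 = 13.15 kHz, folds to fs − 21.2 kHz = 5.1 kHz.
Distinct values: {1.2 kHz, 5.1 kHz, 8.6 kHz, 9.4 kHz, 9.9 kHz}.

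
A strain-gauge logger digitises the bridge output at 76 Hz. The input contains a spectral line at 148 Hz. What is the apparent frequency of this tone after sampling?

4 Hz

148 Hz mod fs = 72 Hz.
72 Hz > fs/2 = 38 Hz, folds to fs − 72 Hz = 4 Hz.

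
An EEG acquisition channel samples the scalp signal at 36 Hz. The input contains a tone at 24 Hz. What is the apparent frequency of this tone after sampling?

12 Hz

24 Hz > fs/2 = 18 Hz, folds to fs − 24 Hz = 12 Hz.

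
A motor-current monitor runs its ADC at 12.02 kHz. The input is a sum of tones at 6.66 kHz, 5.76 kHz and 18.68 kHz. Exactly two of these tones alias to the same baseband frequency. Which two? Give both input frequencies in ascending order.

6.66 kHz, 18.68 kHz

fs/2 = 6.01 kHz.
6.66 kHz > fs/2 = 6.01 kHz, folds to fs − 6.66 kHz = 5.36 kHz.
5.76 kHz ≤ fs/2 = 6.01 kHz, passes unchanged.
18.68 kHz mod fs = 6.66 kHz.
6.66 kHz > fs/2 = 6.01 kHz, folds to fs − 6.66 kHz = 5.36 kHz.
6.66 kHz and 18.68 kHz both map to 5.36 kHz.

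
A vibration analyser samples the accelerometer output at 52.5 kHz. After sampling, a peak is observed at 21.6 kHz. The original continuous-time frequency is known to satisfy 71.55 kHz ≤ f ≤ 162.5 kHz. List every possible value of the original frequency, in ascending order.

Frequencies that alias to 21.6 kHz are k·fs ± 21.6 kHz for integer k ≥ 0.
k=0: 21.6 kHz.
k=1: 30.9 kHz, 74.1 kHz.
k=2: 83.4 kHz, 126.6 kHz.
k=3: 135.9 kHz, 179.1 kHz.
k=4: 188.4 kHz, 231.6 kHz.
Within [71.55 kHz, 162.5 kHz]: 74.1 kHz, 83.4 kHz, 126.6 kHz, 135.9 kHz.

74.1 kHz, 83.4 kHz, 126.6 kHz, 135.9 kHz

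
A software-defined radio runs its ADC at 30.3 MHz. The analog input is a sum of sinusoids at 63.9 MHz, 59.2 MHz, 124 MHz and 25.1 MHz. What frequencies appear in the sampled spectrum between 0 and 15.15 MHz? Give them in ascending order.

1.4 MHz, 2.8 MHz, 3.3 MHz, 5.2 MHz

fs/2 = 15.15 MHz.
63.9 MHz mod fs = 3.3 MHz.
3.3 MHz ≤ fs/2 = 15.15 MHz, appears at 3.3 MHz.
59.2 MHz mod fs = 28.9 MHz.
28.9 MHz > fs/2 = 15.15 MHz, folds to fs − 28.9 MHz = 1.4 MHz.
124 MHz mod fs = 2.8 MHz.
2.8 MHz ≤ fs/2 = 15.15 MHz, appears at 2.8 MHz.
25.1 MHz > fs/2 = 15.15 MHz, folds to fs − 25.1 MHz = 5.2 MHz.
Distinct values: {1.4 MHz, 2.8 MHz, 3.3 MHz, 5.2 MHz}.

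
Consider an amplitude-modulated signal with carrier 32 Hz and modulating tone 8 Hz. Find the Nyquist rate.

AM sidebands sit at fc ± fm = 24 Hz and 40 Hz.
Highest-frequency component: 40 Hz.
Nyquist rate = 2 × 40 Hz = 80 Hz.

80 Hz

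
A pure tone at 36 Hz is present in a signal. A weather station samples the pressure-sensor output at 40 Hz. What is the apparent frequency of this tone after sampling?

4 Hz

36 Hz > fs/2 = 20 Hz, folds to fs − 36 Hz = 4 Hz.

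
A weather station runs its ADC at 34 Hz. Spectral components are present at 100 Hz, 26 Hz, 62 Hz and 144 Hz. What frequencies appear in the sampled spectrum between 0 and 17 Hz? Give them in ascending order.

2 Hz, 6 Hz, 8 Hz

fs/2 = 17 Hz.
100 Hz mod fs = 32 Hz.
32 Hz > fs/2 = 17 Hz, folds to fs − 32 Hz = 2 Hz.
26 Hz > fs/2 = 17 Hz, folds to fs − 26 Hz = 8 Hz.
62 Hz mod fs = 28 Hz.
28 Hz > fs/2 = 17 Hz, folds to fs − 28 Hz = 6 Hz.
144 Hz mod fs = 8 Hz.
8 Hz ≤ fs/2 = 17 Hz, appears at 8 Hz.
Distinct values: {2 Hz, 6 Hz, 8 Hz}.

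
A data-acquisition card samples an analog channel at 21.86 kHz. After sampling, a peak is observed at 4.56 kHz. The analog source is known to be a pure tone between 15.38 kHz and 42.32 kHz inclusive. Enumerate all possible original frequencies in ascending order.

Frequencies that alias to 4.56 kHz are k·fs ± 4.56 kHz for integer k ≥ 0.
k=0: 4.56 kHz.
k=1: 17.3 kHz, 26.42 kHz.
k=2: 39.16 kHz, 48.28 kHz.
k=3: 61.02 kHz, 70.14 kHz.
Within [15.38 kHz, 42.32 kHz]: 17.3 kHz, 26.42 kHz, 39.16 kHz.

17.3 kHz, 26.42 kHz, 39.16 kHz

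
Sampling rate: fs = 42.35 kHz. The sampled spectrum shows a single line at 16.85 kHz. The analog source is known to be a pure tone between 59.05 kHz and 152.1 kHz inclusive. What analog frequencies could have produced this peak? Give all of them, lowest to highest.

Frequencies that alias to 16.85 kHz are k·fs ± 16.85 kHz for integer k ≥ 0.
k=0: 16.85 kHz.
k=1: 25.5 kHz, 59.2 kHz.
k=2: 67.85 kHz, 101.55 kHz.
k=3: 110.2 kHz, 143.9 kHz.
k=4: 152.55 kHz, 186.25 kHz.
Within [59.05 kHz, 152.1 kHz]: 59.2 kHz, 67.85 kHz, 101.55 kHz, 110.2 kHz, 143.9 kHz.

59.2 kHz, 67.85 kHz, 101.55 kHz, 110.2 kHz, 143.9 kHz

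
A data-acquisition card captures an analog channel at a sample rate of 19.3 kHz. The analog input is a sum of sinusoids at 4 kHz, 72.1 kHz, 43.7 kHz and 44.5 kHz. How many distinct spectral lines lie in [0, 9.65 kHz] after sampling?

fs/2 = 9.65 kHz.
4 kHz ≤ fs/2 = 9.65 kHz, passes unchanged.
72.1 kHz mod fs = 14.2 kHz.
14.2 kHz > fs/2 = 9.65 kHz, folds to fs − 14.2 kHz = 5.1 kHz.
43.7 kHz mod fs = 5.1 kHz.
5.1 kHz ≤ fs/2 = 9.65 kHz, appears at 5.1 kHz.
44.5 kHz mod fs = 5.9 kHz.
5.9 kHz ≤ fs/2 = 9.65 kHz, appears at 5.9 kHz.
Distinct values: {4 kHz, 5.1 kHz, 5.9 kHz} → 3.

3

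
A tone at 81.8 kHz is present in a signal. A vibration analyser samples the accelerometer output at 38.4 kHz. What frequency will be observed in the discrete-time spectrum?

5 kHz

81.8 kHz mod fs = 5 kHz.
5 kHz ≤ fs/2 = 19.2 kHz, appears at 5 kHz.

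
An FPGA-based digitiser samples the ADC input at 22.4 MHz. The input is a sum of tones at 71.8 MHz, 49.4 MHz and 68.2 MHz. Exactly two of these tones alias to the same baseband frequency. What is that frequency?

4.6 MHz

fs/2 = 11.2 MHz.
71.8 MHz mod fs = 4.6 MHz.
4.6 MHz ≤ fs/2 = 11.2 MHz, appears at 4.6 MHz.
49.4 MHz mod fs = 4.6 MHz.
4.6 MHz ≤ fs/2 = 11.2 MHz, appears at 4.6 MHz.
68.2 MHz mod fs = 1 MHz.
1 MHz ≤ fs/2 = 11.2 MHz, appears at 1 MHz.
49.4 MHz and 71.8 MHz both map to 4.6 MHz.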